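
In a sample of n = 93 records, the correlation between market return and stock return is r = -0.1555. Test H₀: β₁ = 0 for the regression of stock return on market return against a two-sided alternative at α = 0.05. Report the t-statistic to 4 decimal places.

t = -1.5016

t = r·√(n − 2)/√(1 − r²) = -0.1555·√91/√0.97582 = -1.5016.
df = n − 2 = 91.
Two-sided p ≈ 0.1367, which is ≥ 0.05, so fail to reject H₀.
The data do not give significant evidence of a linear association between market return and stock return.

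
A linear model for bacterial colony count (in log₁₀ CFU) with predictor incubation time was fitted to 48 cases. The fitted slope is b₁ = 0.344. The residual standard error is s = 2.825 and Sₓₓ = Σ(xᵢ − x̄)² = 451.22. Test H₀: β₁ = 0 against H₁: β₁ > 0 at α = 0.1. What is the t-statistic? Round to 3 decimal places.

SE(b₁) = s/√Sₓₓ = 2.825/√451.22 = 0.132992.
t = 0.344 / 0.132992 = 2.587.
df = n − 2 = 46.
One-sided p ≈ 0.0065, which is < 0.1, so reject H₀.
There is evidence that the true slope on incubation time is positive.

t = 2.587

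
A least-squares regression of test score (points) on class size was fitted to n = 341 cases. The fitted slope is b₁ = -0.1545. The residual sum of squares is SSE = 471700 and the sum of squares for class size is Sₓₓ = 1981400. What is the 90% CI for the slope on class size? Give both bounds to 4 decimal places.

MSE = SSE/(n − 2) = 471700/339 = 1391.45.
SE(b₁) = √(MSE/Sₓₓ) = √(1391.45/1981400) = 0.0265001.
df = n − 2 = 339.
t* = t_{0.05, 339} = 1.649361.
Margin = t* × SE = 1.649361 × 0.0265001 = 0.043708.
CI: -0.1545 ± 0.043708 → (-0.1982, -0.1108).
With 90% confidence, each one-unit increase in class size is associated with a change of between -0.1982 and -0.1108 points in test score.

(-0.1982, -0.1108)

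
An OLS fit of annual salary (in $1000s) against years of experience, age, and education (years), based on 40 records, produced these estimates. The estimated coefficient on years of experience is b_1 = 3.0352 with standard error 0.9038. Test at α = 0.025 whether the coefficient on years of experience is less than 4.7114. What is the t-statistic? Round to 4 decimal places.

t = -1.8546

H₀: β₁ = 4.7114 vs H₁: β₁ < 4.7114.
t = (b_1 − β₁⁰)/SE = (3.0352 − 4.7114) / 0.9038 = -1.8546.
df = n − k − 1 = 40 − 3 − 1 = 36.
One-sided p ≈ 0.0359, which is ≥ 0.025, so fail to reject H₀.
The data do not give significant evidence that the true slope on years of experience is below 4.7114 $1000s per unit, holding the other predictors fixed.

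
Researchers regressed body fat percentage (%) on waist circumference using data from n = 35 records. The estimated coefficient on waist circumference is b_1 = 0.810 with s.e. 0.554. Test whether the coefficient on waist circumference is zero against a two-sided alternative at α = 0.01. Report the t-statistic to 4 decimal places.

H₀: β₁ = 0 vs H₁: β₁ ≠ 0.
t = (b_1 − β₁⁰)/SE = 0.810 / 0.554 = 1.4621.
df = n − 2 = 35 − 2 = 33.
Two-sided p ≈ 0.1532, which is ≥ 0.01, so fail to reject H₀.
The data do not give significant evidence of an association between waist circumference and body fat percentage.

t = 1.4621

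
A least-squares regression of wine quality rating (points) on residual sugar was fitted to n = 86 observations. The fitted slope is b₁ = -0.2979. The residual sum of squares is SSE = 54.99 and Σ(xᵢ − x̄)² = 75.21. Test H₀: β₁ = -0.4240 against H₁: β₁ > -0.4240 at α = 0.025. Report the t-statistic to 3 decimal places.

t = 1.352

MSE = SSE/(n − 2) = 54.99/84 = 0.654643.
SE(b₁) = √(MSE/Sₓₓ) = √(0.654643/75.21) = 0.0932963.
t = (-0.2979 − (-0.4240)) / 0.0932963 = 1.352.
df = n − 2 = 84.
One-sided p ≈ 0.0901, which is ≥ 0.025, so fail to reject H₀.
The data do not give significant evidence that the true slope on residual sugar exceeds -0.4240 points per unit.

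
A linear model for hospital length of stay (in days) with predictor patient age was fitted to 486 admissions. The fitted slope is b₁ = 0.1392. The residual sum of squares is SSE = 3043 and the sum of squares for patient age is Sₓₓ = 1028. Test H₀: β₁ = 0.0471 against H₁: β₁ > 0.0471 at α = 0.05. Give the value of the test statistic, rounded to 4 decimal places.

MSE = SSE/(n − 2) = 3043/484 = 6.28719.
SE(b₁) = √(MSE/Sₓₓ) = √(6.28719/1028) = 0.0782045.
t = (0.1392 − 0.0471) / 0.0782045 = 1.1777.
df = n − 2 = 484.
One-sided p ≈ 0.1198, which is ≥ 0.05, so fail to reject H₀.
The data do not give significant evidence that the true slope on patient age exceeds 0.0471 days per unit.

t = 1.1777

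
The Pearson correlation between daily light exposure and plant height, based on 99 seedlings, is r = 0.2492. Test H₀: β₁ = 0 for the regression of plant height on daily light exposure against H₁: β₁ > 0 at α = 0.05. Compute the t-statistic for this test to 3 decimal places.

t = r·√(n − 2)/√(1 − r²) = 0.2492·√97/√0.937899 = 2.534.
df = n − 2 = 97.
One-sided p ≈ 0.0064, which is < 0.05, so reject H₀.
There is evidence of a linear association between daily light exposure and plant height.

t = 2.534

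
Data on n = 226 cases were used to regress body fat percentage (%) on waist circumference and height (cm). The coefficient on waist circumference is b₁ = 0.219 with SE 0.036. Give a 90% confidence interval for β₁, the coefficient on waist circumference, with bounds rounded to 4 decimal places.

(0.1595, 0.2785)

df = n − k − 1 = 226 − 2 − 1 = 223.
t* = t_{0.05, 223} = 1.651715.
Margin = t* × SE = 1.651715 × 0.036 = 0.059462.
CI: 0.219 ± 0.059462 → (0.1595, 0.2785).
With 90% confidence, each one-unit increase in waist circumference is associated with a change of between 0.1595 and 0.2785 % in body fat percentage, holding the other predictors fixed.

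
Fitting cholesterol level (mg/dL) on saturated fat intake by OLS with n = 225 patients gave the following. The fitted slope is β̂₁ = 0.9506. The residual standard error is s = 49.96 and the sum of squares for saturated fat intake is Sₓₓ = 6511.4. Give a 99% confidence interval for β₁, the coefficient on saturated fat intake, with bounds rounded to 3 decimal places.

SE(β̂₁) = s/√Sₓₓ = 49.96/√6511.4 = 0.619135.
df = n − 2 = 223.
t* = t_{0.005, 223} = 2.598055.
Margin = t* × SE = 2.598055 × 0.619135 = 1.60855.
CI: 0.9506 ± 1.60855 → (-0.658, 2.559).
With 99% confidence, each one-unit increase in saturated fat intake is associated with a change of between -0.658 and 2.559 mg/dL in cholesterol level.

(-0.658, 2.559)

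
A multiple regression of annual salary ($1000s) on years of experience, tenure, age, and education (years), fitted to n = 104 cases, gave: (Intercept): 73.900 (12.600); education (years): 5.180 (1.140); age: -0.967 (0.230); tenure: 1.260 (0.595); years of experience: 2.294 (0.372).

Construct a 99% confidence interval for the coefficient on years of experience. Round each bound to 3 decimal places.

Read off: b = 2.294, SE = 0.372 for years of experience.
df = n − k − 1 = 104 − 4 − 1 = 99.
t* = t_{0.005, 99} = 2.626405.
Margin = t* × SE = 2.626405 × 0.372 = 0.97702.
CI: 2.294 ± 0.97702 → (1.317, 3.271).

(1.317, 3.271)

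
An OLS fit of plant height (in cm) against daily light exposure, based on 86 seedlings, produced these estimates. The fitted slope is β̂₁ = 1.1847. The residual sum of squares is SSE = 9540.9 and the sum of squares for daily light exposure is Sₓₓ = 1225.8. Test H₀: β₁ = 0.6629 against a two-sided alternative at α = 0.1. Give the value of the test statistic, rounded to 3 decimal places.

MSE = SSE/(n − 2) = 9540.9/84 = 113.582.
SE(β̂₁) = √(MSE/Sₓₓ) = √(113.582/1225.8) = 0.3044.
t = (1.1847 − 0.6629) / 0.3044 = 1.714.
df = n − 2 = 84.
Two-sided p ≈ 0.0902, which is < 0.1, so reject H₀.
There is evidence that the true slope on daily light exposure differs from 0.6629 cm per unit.

t = 1.714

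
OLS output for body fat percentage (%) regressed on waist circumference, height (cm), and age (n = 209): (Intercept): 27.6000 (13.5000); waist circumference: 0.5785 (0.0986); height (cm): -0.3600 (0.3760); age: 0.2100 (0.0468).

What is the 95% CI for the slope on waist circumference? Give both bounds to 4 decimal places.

Read off: b = 0.5785, SE = 0.0986 for waist circumference.
df = n − k − 1 = 209 − 3 − 1 = 205.
t* = t_{0.025, 205} = 1.971603.
Margin = t* × SE = 1.971603 × 0.0986 = 0.194400.
CI: 0.5785 ± 0.194400 → (0.3841, 0.7729).

(0.3841, 0.7729)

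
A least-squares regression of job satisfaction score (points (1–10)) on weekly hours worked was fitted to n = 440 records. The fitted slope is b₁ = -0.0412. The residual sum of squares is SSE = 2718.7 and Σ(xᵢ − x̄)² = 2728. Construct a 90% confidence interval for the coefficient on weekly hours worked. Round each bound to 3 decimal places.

MSE = SSE/(n − 2) = 2718.7/438 = 6.20708.
SE(b₁) = √(MSE/Sₓₓ) = √(6.20708/2728) = 0.0477003.
df = n − 2 = 438.
t* = t_{0.05, 438} = 1.64834.
Margin = t* × SE = 1.64834 × 0.0477003 = 0.07863.
CI: -0.0412 ± 0.07863 → (-0.120, 0.037).
With 90% confidence, each one-unit increase in weekly hours worked is associated with a change of between -0.120 and 0.037 points (1–10) in job satisfaction score.

(-0.120, 0.037)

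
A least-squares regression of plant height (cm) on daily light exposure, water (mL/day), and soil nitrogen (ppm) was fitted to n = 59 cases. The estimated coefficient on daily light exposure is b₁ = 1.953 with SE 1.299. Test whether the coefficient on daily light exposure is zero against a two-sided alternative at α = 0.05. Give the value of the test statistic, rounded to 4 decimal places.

t = 1.5035

H₀: β₁ = 0 vs H₁: β₁ ≠ 0.
t = (b₁ − β₁⁰)/SE = 1.953 / 1.299 = 1.5035.
df = n − k − 1 = 59 − 3 − 1 = 55.
Two-sided p ≈ 0.1384, which is ≥ 0.05, so fail to reject H₀.
The data do not give significant evidence of an association between daily light exposure and plant height, after adjusting for the other predictors.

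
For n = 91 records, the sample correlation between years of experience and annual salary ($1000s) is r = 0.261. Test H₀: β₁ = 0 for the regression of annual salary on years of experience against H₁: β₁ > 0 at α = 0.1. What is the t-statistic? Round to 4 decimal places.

t = r·√(n − 2)/√(1 − r²) = 0.261·√89/√0.931879 = 2.5507.
df = n − 2 = 89.
One-sided p ≈ 0.0062, which is < 0.1, so reject H₀.
There is evidence of a linear association between years of experience and annual salary.

t = 2.5507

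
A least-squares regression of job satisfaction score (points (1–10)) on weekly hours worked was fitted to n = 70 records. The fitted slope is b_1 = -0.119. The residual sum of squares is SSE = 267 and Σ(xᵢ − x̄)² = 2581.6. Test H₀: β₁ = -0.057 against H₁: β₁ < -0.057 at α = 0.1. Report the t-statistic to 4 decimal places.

MSE = SSE/(n − 2) = 267/68 = 3.92647.
SE(b_1) = √(MSE/Sₓₓ) = √(3.92647/2581.6) = 0.0389993.
t = (-0.119 − (-0.057)) / 0.0389993 = -1.5898.
df = n − 2 = 68.
One-sided p ≈ 0.0583, which is < 0.1, so reject H₀.
There is evidence that the true slope on weekly hours worked is below -0.057 points (1–10) per unit.

t = -1.5898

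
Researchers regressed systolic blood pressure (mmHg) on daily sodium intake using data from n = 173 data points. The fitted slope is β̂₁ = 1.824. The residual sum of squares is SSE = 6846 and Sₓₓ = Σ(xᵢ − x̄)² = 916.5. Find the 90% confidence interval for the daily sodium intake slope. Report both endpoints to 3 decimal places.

(1.478, 2.170)

MSE = SSE/(n − 2) = 6846/171 = 40.0351.
SE(β̂₁) = √(MSE/Sₓₓ) = √(40.0351/916.5) = 0.209004.
df = n − 2 = 171.
t* = t_{0.05, 171} = 1.653813.
Margin = t* × SE = 1.653813 × 0.209004 = 0.34565.
CI: 1.824 ± 0.34565 → (1.478, 2.170).
With 90% confidence, each one-unit increase in daily sodium intake is associated with a change of between 1.478 and 2.170 mmHg in systolic blood pressure.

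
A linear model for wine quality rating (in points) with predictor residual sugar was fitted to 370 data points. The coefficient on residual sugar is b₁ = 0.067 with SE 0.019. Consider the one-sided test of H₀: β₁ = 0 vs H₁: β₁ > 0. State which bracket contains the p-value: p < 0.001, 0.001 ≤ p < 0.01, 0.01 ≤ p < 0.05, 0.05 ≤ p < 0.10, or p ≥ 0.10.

p < 0.001

t = 0.067 / 0.019 = 3.526.
df = n − 2 = 370 − 2 = 368.
One-sided p = P(T_{368} > t) ≈ 0.0002.
So p < 0.001.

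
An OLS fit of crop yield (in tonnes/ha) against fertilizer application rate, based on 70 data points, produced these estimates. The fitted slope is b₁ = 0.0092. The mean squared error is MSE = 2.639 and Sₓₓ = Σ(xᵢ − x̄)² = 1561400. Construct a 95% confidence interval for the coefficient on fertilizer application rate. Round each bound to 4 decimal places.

(0.0066, 0.0118)

SE(b₁) = √(MSE/Sₓₓ) = √(2.639/1561400) = 0.00130006.
df = n − 2 = 68.
t* = t_{0.025, 68} = 1.995469.
Margin = t* × SE = 1.995469 × 0.00130006 = 0.002594.
CI: 0.0092 ± 0.002594 → (0.0066, 0.0118).
With 95% confidence, each one-unit increase in fertilizer application rate is associated with a change of between 0.0066 and 0.0118 tonnes/ha in crop yield.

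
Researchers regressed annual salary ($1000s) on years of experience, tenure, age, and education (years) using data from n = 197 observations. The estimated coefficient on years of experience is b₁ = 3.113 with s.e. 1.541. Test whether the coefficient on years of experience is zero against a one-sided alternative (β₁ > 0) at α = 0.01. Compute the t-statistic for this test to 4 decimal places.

t = 2.0201

H₀: β₁ = 0 vs H₁: β₁ > 0.
t = (b₁ − β₁⁰)/SE = 3.113 / 1.541 = 2.0201.
df = n − k − 1 = 197 − 4 − 1 = 192.
One-sided p ≈ 0.0224, which is ≥ 0.01, so fail to reject H₀.
The data do not give significant evidence that the true slope on years of experience is positive, holding the other predictors fixed.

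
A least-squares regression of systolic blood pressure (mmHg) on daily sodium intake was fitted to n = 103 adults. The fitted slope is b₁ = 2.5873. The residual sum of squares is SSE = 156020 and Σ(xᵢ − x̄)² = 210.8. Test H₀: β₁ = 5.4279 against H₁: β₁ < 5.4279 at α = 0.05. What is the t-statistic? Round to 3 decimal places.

t = -1.049

MSE = SSE/(n − 2) = 156020/101 = 1544.75.
SE(b₁) = √(MSE/Sₓₓ) = √(1544.75/210.8) = 2.70704.
t = (2.5873 − 5.4279) / 2.70704 = -1.049.
df = n − 2 = 101.
One-sided p ≈ 0.1483, which is ≥ 0.05, so fail to reject H₀.
The data do not give significant evidence that the true slope on daily sodium intake is below 5.4279 mmHg per unit.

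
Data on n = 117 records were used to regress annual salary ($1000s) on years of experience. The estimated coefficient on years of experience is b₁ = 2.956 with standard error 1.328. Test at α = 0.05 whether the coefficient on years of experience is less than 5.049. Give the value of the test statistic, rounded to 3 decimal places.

t = -1.576

H₀: β₁ = 5.049 vs H₁: β₁ < 5.049.
t = (b₁ − β₁⁰)/SE = (2.956 − 5.049) / 1.328 = -1.576.
df = n − 2 = 117 − 2 = 115.
One-sided p ≈ 0.0589, which is ≥ 0.05, so fail to reject H₀.
The data do not give significant evidence that the true slope on years of experience is below 5.049 $1000s per unit.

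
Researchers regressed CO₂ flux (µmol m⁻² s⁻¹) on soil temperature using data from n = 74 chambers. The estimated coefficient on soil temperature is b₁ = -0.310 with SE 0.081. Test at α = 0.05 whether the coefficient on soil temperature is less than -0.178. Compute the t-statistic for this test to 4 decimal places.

H₀: β₁ = -0.178 vs H₁: β₁ < -0.178.
t = (b₁ − β₁⁰)/SE = (-0.310 − (-0.178)) / 0.081 = -1.6296.
df = n − 2 = 74 − 2 = 72.
One-sided p ≈ 0.0538, which is ≥ 0.05, so fail to reject H₀.
The data do not give significant evidence that the true slope on soil temperature is below -0.178 µmol m⁻² s⁻¹ per unit.

t = -1.6296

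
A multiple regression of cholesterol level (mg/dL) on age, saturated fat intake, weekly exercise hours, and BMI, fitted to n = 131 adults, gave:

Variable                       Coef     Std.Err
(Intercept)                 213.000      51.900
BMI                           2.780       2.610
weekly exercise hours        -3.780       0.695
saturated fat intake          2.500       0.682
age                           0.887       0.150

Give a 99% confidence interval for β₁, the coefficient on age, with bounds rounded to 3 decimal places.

Read off: b = 0.887, SE = 0.150 for age.
df = n − k − 1 = 131 − 4 − 1 = 126.
t* = t_{0.005, 126} = 2.615412.
Margin = t* × SE = 2.615412 × 0.150 = 0.39231.
CI: 0.887 ± 0.39231 → (0.495, 1.279).

(0.495, 1.279)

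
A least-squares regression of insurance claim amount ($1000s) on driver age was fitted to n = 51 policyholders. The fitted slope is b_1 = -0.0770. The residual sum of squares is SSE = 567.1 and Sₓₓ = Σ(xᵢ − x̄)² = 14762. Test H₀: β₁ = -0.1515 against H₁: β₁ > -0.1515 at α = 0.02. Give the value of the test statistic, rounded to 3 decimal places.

MSE = SSE/(n − 2) = 567.1/49 = 11.5735.
SE(b_1) = √(MSE/Sₓₓ) = √(11.5735/14762) = 0.0280001.
t = (-0.0770 − (-0.1515)) / 0.0280001 = 2.661.
df = n − 2 = 49.
One-sided p ≈ 0.0053, which is < 0.02, so reject H₀.
There is evidence that the true slope on driver age exceeds -0.1515 $1000s per unit.

t = 2.661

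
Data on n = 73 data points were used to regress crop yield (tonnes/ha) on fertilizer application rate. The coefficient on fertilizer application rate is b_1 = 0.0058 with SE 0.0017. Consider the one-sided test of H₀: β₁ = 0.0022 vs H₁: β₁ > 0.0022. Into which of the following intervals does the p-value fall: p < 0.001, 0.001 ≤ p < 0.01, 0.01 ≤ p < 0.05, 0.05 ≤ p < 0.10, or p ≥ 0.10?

0.01 ≤ p < 0.05

t = (0.0058 − 0.0022) / 0.0017 = 2.118.
df = n − 2 = 73 − 2 = 71.
One-sided p = P(T_{71} > t) ≈ 0.0189.
So 0.01 ≤ p < 0.05.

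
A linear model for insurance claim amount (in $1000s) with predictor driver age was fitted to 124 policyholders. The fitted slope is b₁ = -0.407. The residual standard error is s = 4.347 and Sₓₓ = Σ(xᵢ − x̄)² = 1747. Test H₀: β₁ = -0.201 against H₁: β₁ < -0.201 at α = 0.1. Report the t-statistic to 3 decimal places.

SE(b₁) = s/√Sₓₓ = 4.347/√1747 = 0.104002.
t = (-0.407 − (-0.201)) / 0.104002 = -1.981.
df = n − 2 = 122.
One-sided p ≈ 0.0249, which is < 0.1, so reject H₀.
There is evidence that the true slope on driver age is below -0.201 $1000s per unit.

t = -1.981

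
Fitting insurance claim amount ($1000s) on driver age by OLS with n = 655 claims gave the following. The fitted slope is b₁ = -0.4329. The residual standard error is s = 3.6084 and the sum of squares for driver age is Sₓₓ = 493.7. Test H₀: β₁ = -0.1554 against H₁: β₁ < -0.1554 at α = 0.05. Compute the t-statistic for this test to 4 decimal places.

SE(b₁) = s/√Sₓₓ = 3.6084/√493.7 = 0.162399.
t = (-0.4329 − (-0.1554)) / 0.162399 = -1.7088.
df = n − 2 = 653.
One-sided p ≈ 0.0440, which is < 0.05, so reject H₀.
There is evidence that the true slope on driver age is below -0.1554 $1000s per unit.

t = -1.7088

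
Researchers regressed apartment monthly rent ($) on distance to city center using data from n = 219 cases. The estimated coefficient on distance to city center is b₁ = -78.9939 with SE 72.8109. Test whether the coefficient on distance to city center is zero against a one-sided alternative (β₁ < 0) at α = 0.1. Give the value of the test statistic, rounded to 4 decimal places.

H₀: β₁ = 0 vs H₁: β₁ < 0.
t = (b₁ − β₁⁰)/SE = -78.9939 / 72.8109 = -1.0849.
df = n − 2 = 219 − 2 = 217.
One-sided p ≈ 0.1396, which is ≥ 0.1, so fail to reject H₀.
The data do not give significant evidence that the true slope on distance to city center is negative.

t = -1.0849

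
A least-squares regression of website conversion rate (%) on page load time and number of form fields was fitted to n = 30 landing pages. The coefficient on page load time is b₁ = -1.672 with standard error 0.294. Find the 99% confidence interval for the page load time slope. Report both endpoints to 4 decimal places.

df = n − k − 1 = 30 − 2 − 1 = 27.
t* = t_{0.005, 27} = 2.770683.
Margin = t* × SE = 2.770683 × 0.294 = 0.814581.
CI: -1.672 ± 0.814581 → (-2.4866, -0.8574).
With 99% confidence, each one-unit increase in page load time is associated with a change of between -2.4866 and -0.8574 % in website conversion rate, holding the other predictors fixed.

(-2.4866, -0.8574)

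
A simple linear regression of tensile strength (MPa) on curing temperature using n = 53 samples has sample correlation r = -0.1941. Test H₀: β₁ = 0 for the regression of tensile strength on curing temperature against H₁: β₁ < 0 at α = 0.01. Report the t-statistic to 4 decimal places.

t = r·√(n − 2)/√(1 − r²) = -0.1941·√51/√0.962325 = -1.4130.
df = n − 2 = 51.
One-sided p ≈ 0.0819, which is ≥ 0.01, so fail to reject H₀.
The data do not give significant evidence of a linear association between curing temperature and tensile strength.

t = -1.4130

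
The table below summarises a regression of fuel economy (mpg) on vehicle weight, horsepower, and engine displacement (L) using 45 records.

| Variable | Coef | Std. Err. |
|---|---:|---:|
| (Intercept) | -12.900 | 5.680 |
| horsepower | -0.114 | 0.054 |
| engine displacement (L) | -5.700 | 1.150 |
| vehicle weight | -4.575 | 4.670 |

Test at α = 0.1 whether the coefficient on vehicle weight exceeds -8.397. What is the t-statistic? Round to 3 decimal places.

Read off: b = -4.575, SE = 4.670 for vehicle weight.
H₀: β₁ = -8.397 vs H₁: β₁ > -8.397.
t = (-4.575 − (-8.397)) / 4.670 = 0.818.
df = n − k − 1 = 45 − 3 − 1 = 41.
One-sided p ≈ 0.2089, which is ≥ 0.1, so fail to reject H₀.
The data do not give significant evidence that the true slope on vehicle weight exceeds -8.397 mpg per unit, holding the other predictors fixed.

t = 0.818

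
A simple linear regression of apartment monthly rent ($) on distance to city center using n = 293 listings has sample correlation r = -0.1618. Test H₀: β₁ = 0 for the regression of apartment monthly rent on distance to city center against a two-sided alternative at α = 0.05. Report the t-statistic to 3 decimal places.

t = r·√(n − 2)/√(1 − r²) = -0.1618·√291/√0.973821 = -2.797.
df = n − 2 = 291.
Two-sided p ≈ 0.0055, which is < 0.05, so reject H₀.
There is evidence of a linear association between distance to city center and apartment monthly rent.

t = -2.797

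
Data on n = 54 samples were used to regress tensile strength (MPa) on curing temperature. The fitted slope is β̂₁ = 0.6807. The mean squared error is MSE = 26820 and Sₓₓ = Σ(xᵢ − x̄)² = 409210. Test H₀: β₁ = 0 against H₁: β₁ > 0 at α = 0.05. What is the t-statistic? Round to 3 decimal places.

SE(β̂₁) = √(MSE/Sₓₓ) = √(26820/409210) = 0.25601.
t = 0.6807 / 0.25601 = 2.659.
df = n − 2 = 52.
One-sided p ≈ 0.0052, which is < 0.05, so reject H₀.
There is evidence that the true slope on curing temperature is positive.

t = 2.659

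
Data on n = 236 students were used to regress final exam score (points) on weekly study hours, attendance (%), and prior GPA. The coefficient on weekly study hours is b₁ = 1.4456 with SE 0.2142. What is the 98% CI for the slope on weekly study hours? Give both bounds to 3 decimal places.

(0.944, 1.947)

df = n − k − 1 = 236 − 3 − 1 = 232.
t* = t_{0.01, 232} = 2.342528.
Margin = t* × SE = 2.342528 × 0.2142 = 0.50177.
CI: 1.4456 ± 0.50177 → (0.944, 1.947).
With 98% confidence, each one-unit increase in weekly study hours is associated with a change of between 0.944 and 1.947 points in final exam score, holding the other predictors fixed.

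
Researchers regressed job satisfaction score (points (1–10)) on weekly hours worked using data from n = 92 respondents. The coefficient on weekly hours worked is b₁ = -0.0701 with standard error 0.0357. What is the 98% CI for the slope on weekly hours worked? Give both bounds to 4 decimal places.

df = n − 2 = 92 − 2 = 90.
t* = t_{0.01, 90} = 2.368497.
Margin = t* × SE = 2.368497 × 0.0357 = 0.084555.
CI: -0.0701 ± 0.084555 → (-0.1547, 0.0145).
With 98% confidence, each one-unit increase in weekly hours worked is associated with a change of between -0.1547 and 0.0145 points (1–10) in job satisfaction score.

(-0.1547, 0.0145)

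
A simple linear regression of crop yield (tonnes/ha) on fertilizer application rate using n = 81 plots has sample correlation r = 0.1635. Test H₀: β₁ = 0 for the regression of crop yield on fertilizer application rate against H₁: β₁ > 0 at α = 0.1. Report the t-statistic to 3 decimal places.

t = 1.473

t = r·√(n − 2)/√(1 − r²) = 0.1635·√79/√0.973268 = 1.473.
df = n − 2 = 79.
One-sided p ≈ 0.0724, which is < 0.1, so reject H₀.
There is evidence of a linear association between fertilizer application rate and crop yield.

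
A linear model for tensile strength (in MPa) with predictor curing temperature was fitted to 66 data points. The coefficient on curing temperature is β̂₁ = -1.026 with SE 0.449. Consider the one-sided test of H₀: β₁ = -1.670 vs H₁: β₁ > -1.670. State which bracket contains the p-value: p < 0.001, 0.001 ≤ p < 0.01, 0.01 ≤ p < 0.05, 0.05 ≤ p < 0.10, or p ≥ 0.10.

0.05 ≤ p < 0.10

t = (-1.026 − (-1.670)) / 0.449 = 1.434.
df = n − 2 = 66 − 2 = 64.
One-sided p = P(T_{64} > t) ≈ 0.0782.
So 0.05 ≤ p < 0.10.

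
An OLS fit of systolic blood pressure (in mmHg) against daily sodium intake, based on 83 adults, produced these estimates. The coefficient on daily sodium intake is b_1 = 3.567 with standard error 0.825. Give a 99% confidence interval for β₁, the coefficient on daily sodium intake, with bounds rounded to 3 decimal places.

df = n − 2 = 83 − 2 = 81.
t* = t_{0.005, 81} = 2.637897.
Margin = t* × SE = 2.637897 × 0.825 = 2.17627.
CI: 3.567 ± 2.17627 → (1.391, 5.743).
With 99% confidence, each one-unit increase in daily sodium intake is associated with a change of between 1.391 and 5.743 mmHg in systolic blood pressure.

(1.391, 5.743)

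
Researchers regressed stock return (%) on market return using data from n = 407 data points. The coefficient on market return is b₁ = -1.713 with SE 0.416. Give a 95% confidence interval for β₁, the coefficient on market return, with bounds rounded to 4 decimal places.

(-2.5308, -0.8952)

df = n − 2 = 407 − 2 = 405.
t* = t_{0.025, 405} = 1.965839.
Margin = t* × SE = 1.965839 × 0.416 = 0.817789.
CI: -1.713 ± 0.817789 → (-2.5308, -0.8952).
With 95% confidence, each one-unit increase in market return is associated with a change of between -2.5308 and -0.8952 % in stock return.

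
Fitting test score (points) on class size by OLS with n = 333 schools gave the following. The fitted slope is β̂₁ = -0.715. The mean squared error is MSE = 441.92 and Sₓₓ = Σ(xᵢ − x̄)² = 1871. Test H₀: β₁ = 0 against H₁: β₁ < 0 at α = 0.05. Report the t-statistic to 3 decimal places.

SE(β̂₁) = √(MSE/Sₓₓ) = √(441.92/1871) = 0.485999.
t = -0.715 / 0.485999 = -1.471.
df = n − 2 = 331.
One-sided p ≈ 0.0711, which is ≥ 0.05, so fail to reject H₀.
The data do not give significant evidence that the true slope on class size is negative.

t = -1.471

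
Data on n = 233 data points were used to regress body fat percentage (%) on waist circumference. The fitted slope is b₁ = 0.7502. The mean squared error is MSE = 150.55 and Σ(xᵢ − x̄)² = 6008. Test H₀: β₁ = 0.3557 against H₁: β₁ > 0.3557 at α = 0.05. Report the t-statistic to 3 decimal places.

SE(b₁) = √(MSE/Sₓₓ) = √(150.55/6008) = 0.158298.
t = (0.7502 − 0.3557) / 0.158298 = 2.492.
df = n − 2 = 231.
One-sided p ≈ 0.0067, which is < 0.05, so reject H₀.
There is evidence that the true slope on waist circumference exceeds 0.3557 % per unit.

t = 2.492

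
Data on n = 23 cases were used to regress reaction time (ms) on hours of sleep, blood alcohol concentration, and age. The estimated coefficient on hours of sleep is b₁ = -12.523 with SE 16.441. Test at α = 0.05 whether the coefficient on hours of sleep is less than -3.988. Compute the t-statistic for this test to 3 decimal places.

H₀: β₁ = -3.988 vs H₁: β₁ < -3.988.
t = (b₁ − β₁⁰)/SE = (-12.523 − (-3.988)) / 16.441 = -0.519.
df = n − k − 1 = 23 − 3 − 1 = 19.
One-sided p ≈ 0.3048, which is ≥ 0.05, so fail to reject H₀.
The data do not give significant evidence that the true slope on hours of sleep is below -3.988 ms per unit, holding the other predictors fixed.

t = -0.519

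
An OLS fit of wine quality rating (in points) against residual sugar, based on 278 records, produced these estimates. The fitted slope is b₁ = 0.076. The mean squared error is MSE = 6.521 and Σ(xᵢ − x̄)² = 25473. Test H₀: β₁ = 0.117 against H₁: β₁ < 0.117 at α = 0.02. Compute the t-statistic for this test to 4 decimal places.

t = -2.5625

SE(b₁) = √(MSE/Sₓₓ) = √(6.521/25473) = 0.0159999.
t = (0.076 − 0.117) / 0.0159999 = -2.5625.
df = n − 2 = 276.
One-sided p ≈ 0.0055, which is < 0.02, so reject H₀.
There is evidence that the true slope on residual sugar is below 0.117 points per unit.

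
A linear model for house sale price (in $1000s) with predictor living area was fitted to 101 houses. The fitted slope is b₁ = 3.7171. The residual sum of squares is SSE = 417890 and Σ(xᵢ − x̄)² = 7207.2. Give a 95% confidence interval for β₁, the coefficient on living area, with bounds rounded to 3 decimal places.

MSE = SSE/(n − 2) = 417890/99 = 4221.11.
SE(b₁) = √(MSE/Sₓₓ) = √(4221.11/7207.2) = 0.765297.
df = n − 2 = 99.
t* = t_{0.025, 99} = 1.984217.
Margin = t* × SE = 1.984217 × 0.765297 = 1.51852.
CI: 3.7171 ± 1.51852 → (2.199, 5.236).
With 95% confidence, each one-unit increase in living area is associated with a change of between 2.199 and 5.236 $1000s in house sale price.

(2.199, 5.236)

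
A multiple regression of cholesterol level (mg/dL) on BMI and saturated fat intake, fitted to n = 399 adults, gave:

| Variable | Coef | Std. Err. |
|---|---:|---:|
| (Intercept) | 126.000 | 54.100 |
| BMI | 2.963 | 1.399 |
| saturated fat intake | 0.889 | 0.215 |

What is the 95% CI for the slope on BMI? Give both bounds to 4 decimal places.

(0.2126, 5.7134)

Read off: b = 2.963, SE = 1.399 for BMI.
df = n − k − 1 = 399 − 2 − 1 = 396.
t* = t_{0.025, 396} = 1.965973.
Margin = t* × SE = 1.965973 × 1.399 = 2.750396.
CI: 2.963 ± 2.750396 → (0.2126, 5.7134).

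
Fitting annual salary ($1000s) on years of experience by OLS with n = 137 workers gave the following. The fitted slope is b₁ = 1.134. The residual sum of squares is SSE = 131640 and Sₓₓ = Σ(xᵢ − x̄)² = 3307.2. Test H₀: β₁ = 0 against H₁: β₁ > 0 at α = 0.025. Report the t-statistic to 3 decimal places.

t = 2.088

MSE = SSE/(n − 2) = 131640/135 = 975.111.
SE(b₁) = √(MSE/Sₓₓ) = √(975.111/3307.2) = 0.542996.
t = 1.134 / 0.542996 = 2.088.
df = n − 2 = 135.
One-sided p ≈ 0.0193, which is < 0.025, so reject H₀.
There is evidence that the true slope on years of experience is positive.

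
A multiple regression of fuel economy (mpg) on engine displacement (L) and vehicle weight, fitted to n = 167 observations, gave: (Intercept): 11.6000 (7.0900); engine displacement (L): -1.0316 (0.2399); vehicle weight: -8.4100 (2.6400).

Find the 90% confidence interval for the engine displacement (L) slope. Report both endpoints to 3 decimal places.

Read off: b = -1.0316, SE = 0.2399 for engine displacement (L).
df = n − k − 1 = 167 − 2 − 1 = 164.
t* = t_{0.05, 164} = 1.654198.
Margin = t* × SE = 1.654198 × 0.2399 = 0.39684.
CI: -1.0316 ± 0.39684 → (-1.428, -0.635).

(-1.428, -0.635)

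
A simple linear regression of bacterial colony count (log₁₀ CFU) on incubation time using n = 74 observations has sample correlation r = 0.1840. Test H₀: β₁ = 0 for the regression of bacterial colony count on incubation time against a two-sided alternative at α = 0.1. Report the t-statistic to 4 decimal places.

t = 1.5884

t = r·√(n − 2)/√(1 − r²) = 0.1840·√72/√0.966144 = 1.5884.
df = n − 2 = 72.
Two-sided p ≈ 0.1166, which is ≥ 0.1, so fail to reject H₀.
The data do not give significant evidence of a linear association between incubation time and bacterial colony count.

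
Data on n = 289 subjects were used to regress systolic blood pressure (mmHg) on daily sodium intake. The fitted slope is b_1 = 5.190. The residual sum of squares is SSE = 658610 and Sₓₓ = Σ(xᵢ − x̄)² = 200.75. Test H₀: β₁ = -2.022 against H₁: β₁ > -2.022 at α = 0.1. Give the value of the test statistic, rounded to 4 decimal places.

MSE = SSE/(n − 2) = 658610/287 = 2294.81.
SE(b_1) = √(MSE/Sₓₓ) = √(2294.81/200.75) = 3.381.
t = (5.190 − (-2.022)) / 3.381 = 2.1331.
df = n − 2 = 287.
One-sided p ≈ 0.0169, which is < 0.1, so reject H₀.
There is evidence that the true slope on daily sodium intake exceeds -2.022 mmHg per unit.

t = 2.1331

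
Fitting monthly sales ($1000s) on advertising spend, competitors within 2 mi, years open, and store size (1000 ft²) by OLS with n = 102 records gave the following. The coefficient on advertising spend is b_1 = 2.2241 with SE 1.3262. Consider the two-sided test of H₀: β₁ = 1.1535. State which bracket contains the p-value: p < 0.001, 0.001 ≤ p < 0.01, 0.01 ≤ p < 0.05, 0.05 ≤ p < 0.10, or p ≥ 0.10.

t = (2.2241 − 1.1535) / 1.3262 = 0.807.
df = n − k − 1 = 102 − 4 − 1 = 97.
Two-sided p = 2·P(T_{97} > |t|) ≈ 0.4215.
So p ≥ 0.10.

p ≥ 0.10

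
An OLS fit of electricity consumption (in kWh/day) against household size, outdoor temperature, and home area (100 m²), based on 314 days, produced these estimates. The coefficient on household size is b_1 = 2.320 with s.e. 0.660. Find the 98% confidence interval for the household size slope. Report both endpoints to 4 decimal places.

df = n − k − 1 = 314 − 3 − 1 = 310.
t* = t_{0.01, 310} = 2.338437.
Margin = t* × SE = 2.338437 × 0.660 = 1.543368.
CI: 2.320 ± 1.543368 → (0.7766, 3.8634).
With 98% confidence, each one-unit increase in household size is associated with a change of between 0.7766 and 3.8634 kWh/day in electricity consumption, holding the other predictors fixed.

(0.7766, 3.8634)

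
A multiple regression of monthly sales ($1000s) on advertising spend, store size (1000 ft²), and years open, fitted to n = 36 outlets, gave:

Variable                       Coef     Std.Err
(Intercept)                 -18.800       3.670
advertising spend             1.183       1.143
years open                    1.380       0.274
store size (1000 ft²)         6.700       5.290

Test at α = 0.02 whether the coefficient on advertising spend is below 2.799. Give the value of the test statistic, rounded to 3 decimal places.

Read off: b = 1.183, SE = 1.143 for advertising spend.
H₀: β₁ = 2.799 vs H₁: β₁ < 2.799.
t = (1.183 − 2.799) / 1.143 = -1.414.
df = n − k − 1 = 36 − 3 − 1 = 32.
One-sided p ≈ 0.0835, which is ≥ 0.02, so fail to reject H₀.
The data do not give significant evidence that the true slope on advertising spend is below 2.799 $1000s per unit, holding the other predictors fixed.

t = -1.414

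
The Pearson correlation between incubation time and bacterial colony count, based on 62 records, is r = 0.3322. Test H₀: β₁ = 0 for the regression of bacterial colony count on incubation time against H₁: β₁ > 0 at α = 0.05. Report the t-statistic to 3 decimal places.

t = 2.728

t = r·√(n − 2)/√(1 − r²) = 0.3322·√60/√0.889643 = 2.728.
df = n − 2 = 60.
One-sided p ≈ 0.0042, which is < 0.05, so reject H₀.
There is evidence of a linear association between incubation time and bacterial colony count.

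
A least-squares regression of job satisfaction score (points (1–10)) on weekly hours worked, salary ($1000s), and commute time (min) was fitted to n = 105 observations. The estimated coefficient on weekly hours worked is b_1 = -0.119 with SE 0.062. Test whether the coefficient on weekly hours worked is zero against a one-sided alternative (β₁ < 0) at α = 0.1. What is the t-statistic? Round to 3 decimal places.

t = -1.919

H₀: β₁ = 0 vs H₁: β₁ < 0.
t = (b_1 − β₁⁰)/SE = -0.119 / 0.062 = -1.919.
df = n − k − 1 = 105 − 3 − 1 = 101.
One-sided p ≈ 0.0289, which is < 0.1, so reject H₀.
There is evidence that the true slope on weekly hours worked is negative, holding the other predictors fixed.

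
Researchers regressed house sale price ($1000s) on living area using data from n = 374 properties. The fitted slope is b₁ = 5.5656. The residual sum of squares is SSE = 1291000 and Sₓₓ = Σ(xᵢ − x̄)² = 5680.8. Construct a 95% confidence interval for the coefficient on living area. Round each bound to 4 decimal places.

(4.0287, 7.1025)

MSE = SSE/(n − 2) = 1291000/372 = 3470.43.
SE(b₁) = √(MSE/Sₓₓ) = √(3470.43/5680.8) = 0.781604.
df = n − 2 = 372.
t* = t_{0.025, 372} = 1.966362.
Margin = t* × SE = 1.966362 × 0.781604 = 1.536916.
CI: 5.5656 ± 1.536916 → (4.0287, 7.1025).
With 95% confidence, each one-unit increase in living area is associated with a change of between 4.0287 and 7.1025 $1000s in house sale price.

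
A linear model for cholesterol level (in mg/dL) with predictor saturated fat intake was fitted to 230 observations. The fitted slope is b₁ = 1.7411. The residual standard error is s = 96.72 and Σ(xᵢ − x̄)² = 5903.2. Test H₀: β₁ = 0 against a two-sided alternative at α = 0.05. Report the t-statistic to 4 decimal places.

t = 1.3831

SE(b₁) = s/√Sₓₓ = 96.72/√5903.2 = 1.25885.
t = 1.7411 / 1.25885 = 1.3831.
df = n − 2 = 228.
Two-sided p ≈ 0.1680, which is ≥ 0.05, so fail to reject H₀.
The data do not give significant evidence of an association between saturated fat intake and cholesterol level.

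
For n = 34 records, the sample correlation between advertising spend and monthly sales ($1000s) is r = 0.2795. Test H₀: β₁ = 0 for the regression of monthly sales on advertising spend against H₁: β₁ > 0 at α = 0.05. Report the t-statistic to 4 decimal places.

t = r·√(n − 2)/√(1 − r²) = 0.2795·√32/√0.92188 = 1.6467.
df = n − 2 = 32.
One-sided p ≈ 0.0547, which is ≥ 0.05, so fail to reject H₀.
The data do not give significant evidence of a linear association between advertising spend and monthly sales.

t = 1.6467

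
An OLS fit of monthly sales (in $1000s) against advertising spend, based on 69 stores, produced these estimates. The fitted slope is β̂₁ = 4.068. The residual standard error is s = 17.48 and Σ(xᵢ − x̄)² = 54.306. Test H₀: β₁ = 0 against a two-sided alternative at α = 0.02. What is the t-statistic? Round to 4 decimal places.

t = 1.7150

SE(β̂₁) = s/√Sₓₓ = 17.48/√54.306 = 2.37202.
t = 4.068 / 2.37202 = 1.7150.
df = n − 2 = 67.
Two-sided p ≈ 0.0910, which is ≥ 0.02, so fail to reject H₀.
The data do not give significant evidence of an association between advertising spend and monthly sales.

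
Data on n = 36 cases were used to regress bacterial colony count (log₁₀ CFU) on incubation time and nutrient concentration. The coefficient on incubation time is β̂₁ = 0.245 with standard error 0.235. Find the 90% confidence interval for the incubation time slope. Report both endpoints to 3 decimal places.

(-0.153, 0.643)

df = n − k − 1 = 36 − 2 − 1 = 33.
t* = t_{0.05, 33} = 1.69236.
Margin = t* × SE = 1.69236 × 0.235 = 0.39770.
CI: 0.245 ± 0.39770 → (-0.153, 0.643).
With 90% confidence, each one-unit increase in incubation time is associated with a change of between -0.153 and 0.643 log₁₀ CFU in bacterial colony count, holding the other predictors fixed.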